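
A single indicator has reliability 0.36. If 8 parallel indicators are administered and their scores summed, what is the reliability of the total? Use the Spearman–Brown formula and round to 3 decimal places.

0.818

ρ_k = kρ / (1 + (k−1)ρ) = 8·0.36 / (1 + 7·0.36) = 2.880 / 3.520 = 0.818.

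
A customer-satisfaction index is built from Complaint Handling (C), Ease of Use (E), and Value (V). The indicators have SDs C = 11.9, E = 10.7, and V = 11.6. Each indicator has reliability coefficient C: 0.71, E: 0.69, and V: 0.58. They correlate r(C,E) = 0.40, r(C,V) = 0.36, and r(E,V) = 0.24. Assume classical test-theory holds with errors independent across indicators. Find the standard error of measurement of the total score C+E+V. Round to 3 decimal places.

11.536

Var(total) = 390.66 + 260.83 = 651.49.
True-score variance = 257.586 + 260.83 = 518.416, so reliability = 0.7957.
Error variance = 651.49 − 518.416 = 133.074; SEM = √133.074 = 11.536.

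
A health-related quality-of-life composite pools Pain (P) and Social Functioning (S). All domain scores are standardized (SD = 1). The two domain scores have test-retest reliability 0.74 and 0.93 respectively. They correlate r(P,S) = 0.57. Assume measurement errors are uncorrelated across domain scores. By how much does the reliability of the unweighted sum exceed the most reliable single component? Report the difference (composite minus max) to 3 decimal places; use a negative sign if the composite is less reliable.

-0.035

Var(sum) = 2 + 1.14 = 3.14; true-score variance = 1.67 + 1.14 = 2.81; composite reliability = 0.8949.
Max component reliability = 0.9300.
Difference = 0.8949 − 0.9300 = -0.035.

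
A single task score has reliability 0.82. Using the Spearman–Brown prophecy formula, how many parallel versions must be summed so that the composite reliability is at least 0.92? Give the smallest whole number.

k ≥ ρ*(1−ρ₁)/(ρ₁(1−ρ*)) = 0.92·0.18 / (0.82·0.08) = 2.524.
Smallest integer k = 3.

3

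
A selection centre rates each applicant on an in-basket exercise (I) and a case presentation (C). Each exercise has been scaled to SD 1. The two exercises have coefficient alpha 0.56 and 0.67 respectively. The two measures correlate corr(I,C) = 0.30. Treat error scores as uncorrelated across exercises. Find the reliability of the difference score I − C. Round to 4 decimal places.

Var(I−C) = 1 + 1 − 2·0.30 = 2 − 0.6 = 1.4.
Because errors are independent across components, Cov(Tᵢ,Tⱼ) = Cov(Xᵢ,Xⱼ); the off-diagonal part of the true-score variance is the same as above.
True-score variance = [0.56 + 0.67] − 0.6 = 1.23 − 0.6 = 0.63.
Reliability = 0.63 / 1.4 = 0.4500.

0.4500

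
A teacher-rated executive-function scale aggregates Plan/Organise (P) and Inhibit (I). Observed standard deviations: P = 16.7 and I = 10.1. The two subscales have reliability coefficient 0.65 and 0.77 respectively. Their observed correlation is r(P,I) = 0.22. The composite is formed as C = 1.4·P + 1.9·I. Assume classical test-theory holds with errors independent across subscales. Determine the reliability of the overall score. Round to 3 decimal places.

0.752

Var(C) = 1.4²·16.7² + 1.9²·10.1² + 2·[2.66·16.7·10.1·0.22] = 914.88 + 197.411 = 1112.29.
Because errors are independent across components, Cov(Tᵢ,Tⱼ) = Cov(Xᵢ,Xⱼ); the off-diagonal part of the true-score variance is the same as above.
True-score variance = [1.4²·16.7²·0.65 + 1.9²·10.1²·0.77] + 197.411 = 638.863 + 197.411 = 836.274.
Reliability = 836.274 / 1112.29 = 0.752.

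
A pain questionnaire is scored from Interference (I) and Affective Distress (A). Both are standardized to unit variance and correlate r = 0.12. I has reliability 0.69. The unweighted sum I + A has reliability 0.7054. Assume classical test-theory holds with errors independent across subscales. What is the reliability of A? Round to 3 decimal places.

Var(I+A) = 2 + 2·0.12 = 2.240.
True-score variance = ρ_I + ρ_A + 2·0.12, so 0.7054 = (0.69 + ρ_A + 0.24) / 2.240.
ρ_A = 0.7054·2.240 − 0.69 − 0.24 = 0.650.

0.650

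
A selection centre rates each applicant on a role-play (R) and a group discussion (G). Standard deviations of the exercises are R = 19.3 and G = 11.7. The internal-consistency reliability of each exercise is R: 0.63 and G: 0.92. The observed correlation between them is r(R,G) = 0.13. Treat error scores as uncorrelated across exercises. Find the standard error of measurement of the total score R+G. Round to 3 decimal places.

12.197

Var(total) = 509.38 + 58.7106 = 568.091.
True-score variance = 360.607 + 58.7106 = 419.318, so reliability = 0.7381.
Error variance = 568.091 − 419.318 = 148.773; SEM = √148.773 = 12.197.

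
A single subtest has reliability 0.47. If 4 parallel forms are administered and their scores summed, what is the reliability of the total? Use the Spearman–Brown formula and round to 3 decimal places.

0.780

ρ_k = kρ / (1 + (k−1)ρ) = 4·0.47 / (1 + 3·0.47) = 1.880 / 2.410 = 0.780.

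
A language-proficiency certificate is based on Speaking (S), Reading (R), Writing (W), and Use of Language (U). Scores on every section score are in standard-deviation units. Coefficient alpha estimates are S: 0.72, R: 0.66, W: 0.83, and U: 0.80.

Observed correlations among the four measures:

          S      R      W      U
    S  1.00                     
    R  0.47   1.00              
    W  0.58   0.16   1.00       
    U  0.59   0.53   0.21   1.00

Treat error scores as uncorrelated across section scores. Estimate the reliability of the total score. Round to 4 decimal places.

0.8910

Var(S+R+W+U) = 4 + 2·[0.47 + 0.58 + 0.59 + 0.16 + 0.53 + 0.21] = 4 + 5.08 = 9.08.
Under uncorrelated errors the observed covariances equal the true-score covariances, so only the own-variance terms attenuate.
True-score variance = [0.72 + 0.66 + 0.83 + 0.80] + 5.08 = 3.01 + 5.08 = 8.09.
Reliability = 8.09 / 9.08 = 0.8910.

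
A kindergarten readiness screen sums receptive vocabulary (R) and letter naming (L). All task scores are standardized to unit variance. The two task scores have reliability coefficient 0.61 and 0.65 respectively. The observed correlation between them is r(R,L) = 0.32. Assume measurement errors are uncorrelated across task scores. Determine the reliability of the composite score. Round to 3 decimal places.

Var(R+L) = 2 + 2·[0.32] = 2 + 0.64 = 2.64.
Because errors are independent across components, Cov(Tᵢ,Tⱼ) = Cov(Xᵢ,Xⱼ); the off-diagonal part of the true-score variance is the same as above.
True-score variance = [0.61 + 0.65] + 0.64 = 1.26 + 0.64 = 1.9.
Reliability = 1.9 / 2.64 = 0.720.

0.720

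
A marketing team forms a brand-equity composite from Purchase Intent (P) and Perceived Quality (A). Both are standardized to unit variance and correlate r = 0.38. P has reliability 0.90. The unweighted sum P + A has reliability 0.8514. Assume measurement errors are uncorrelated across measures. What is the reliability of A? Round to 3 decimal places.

0.690

Var(P+A) = 2 + 2·0.38 = 2.760.
True-score variance = ρ_P + ρ_A + 2·0.38, so 0.8514 = (0.90 + ρ_A + 0.76) / 2.760.
ρ_A = 0.8514·2.760 − 0.90 − 0.76 = 0.690.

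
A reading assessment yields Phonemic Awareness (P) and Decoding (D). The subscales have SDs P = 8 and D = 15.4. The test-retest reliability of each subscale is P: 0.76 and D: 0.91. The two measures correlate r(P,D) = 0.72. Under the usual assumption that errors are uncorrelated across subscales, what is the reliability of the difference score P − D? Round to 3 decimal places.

Var(P−D) = 8² + 15.4² − 2·8·15.4·0.72 = 301.16 − 177.408 = 123.752.
Because errors are independent across components, Cov(Tᵢ,Tⱼ) = Cov(Xᵢ,Xⱼ); the off-diagonal part of the true-score variance is the same as above.
True-score variance = [8²·0.76 + 15.4²·0.91] − 177.408 = 264.456 − 177.408 = 87.0476.
Reliability = 87.0476 / 123.752 = 0.703.

0.703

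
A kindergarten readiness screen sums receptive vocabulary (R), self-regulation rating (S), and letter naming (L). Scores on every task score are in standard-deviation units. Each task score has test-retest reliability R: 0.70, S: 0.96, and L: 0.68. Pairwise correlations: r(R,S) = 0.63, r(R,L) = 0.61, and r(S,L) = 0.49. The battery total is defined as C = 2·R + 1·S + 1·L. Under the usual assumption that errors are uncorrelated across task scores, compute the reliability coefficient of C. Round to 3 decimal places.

Var(C) = 2² + 1 + 1 + 2·[2·0.63 + 2·0.61 + 0.49] = 6 + 5.94 = 11.94.
Under uncorrelated errors the observed covariances equal the true-score covariances, so only the own-variance terms attenuate.
True-score variance = [2²·0.70 + 0.96 + 0.68] + 5.94 = 4.44 + 5.94 = 10.38.
Reliability = 10.38 / 11.94 = 0.869.

0.869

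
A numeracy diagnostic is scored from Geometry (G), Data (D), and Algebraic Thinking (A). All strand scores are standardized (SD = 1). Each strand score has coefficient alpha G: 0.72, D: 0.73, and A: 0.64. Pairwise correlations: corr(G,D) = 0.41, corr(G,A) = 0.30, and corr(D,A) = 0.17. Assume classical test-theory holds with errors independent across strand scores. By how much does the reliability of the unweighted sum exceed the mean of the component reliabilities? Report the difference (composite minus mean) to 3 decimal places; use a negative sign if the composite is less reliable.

Var(sum) = 3 + 1.76 = 4.76; true-score variance = 2.09 + 1.76 = 3.85; composite reliability = 0.8088.
Mean component reliability = 0.6967.
Difference = 0.8088 − 0.6967 = 0.112.

0.112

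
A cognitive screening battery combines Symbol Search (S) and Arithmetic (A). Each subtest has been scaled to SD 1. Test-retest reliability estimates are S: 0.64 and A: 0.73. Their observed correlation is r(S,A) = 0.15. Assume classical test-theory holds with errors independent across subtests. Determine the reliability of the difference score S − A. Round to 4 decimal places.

Var(S−A) = 1 + 1 − 2·0.15 = 2 − 0.3 = 1.7.
Because errors are independent across components, Cov(Tᵢ,Tⱼ) = Cov(Xᵢ,Xⱼ); the off-diagonal part of the true-score variance is the same as above.
True-score variance = [0.64 + 0.73] − 0.3 = 1.37 − 0.3 = 1.07.
Reliability = 1.07 / 1.7 = 0.6294.

0.6294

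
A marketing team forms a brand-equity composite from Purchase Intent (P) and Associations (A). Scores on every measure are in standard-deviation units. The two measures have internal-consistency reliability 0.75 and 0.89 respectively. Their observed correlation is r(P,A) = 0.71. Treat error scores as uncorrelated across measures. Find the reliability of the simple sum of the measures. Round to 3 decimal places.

Var(P+A) = 2 + 2·[0.71] = 2 + 1.42 = 3.42.
Under uncorrelated errors the observed covariances equal the true-score covariances, so only the own-variance terms attenuate.
True-score variance = [0.75 + 0.89] + 1.42 = 1.64 + 1.42 = 3.06.
Reliability = 3.06 / 3.42 = 0.895.

0.895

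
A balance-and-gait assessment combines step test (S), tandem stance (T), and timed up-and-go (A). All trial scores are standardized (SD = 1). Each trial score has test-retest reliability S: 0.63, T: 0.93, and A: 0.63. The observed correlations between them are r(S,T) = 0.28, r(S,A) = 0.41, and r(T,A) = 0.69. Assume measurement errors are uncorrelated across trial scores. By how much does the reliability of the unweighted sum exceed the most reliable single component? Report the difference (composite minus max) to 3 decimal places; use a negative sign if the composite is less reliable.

Var(sum) = 3 + 2.76 = 5.76; true-score variance = 2.19 + 2.76 = 4.95; composite reliability = 0.8594.
Max component reliability = 0.9300.
Difference = 0.8594 − 0.9300 = -0.071.

-0.071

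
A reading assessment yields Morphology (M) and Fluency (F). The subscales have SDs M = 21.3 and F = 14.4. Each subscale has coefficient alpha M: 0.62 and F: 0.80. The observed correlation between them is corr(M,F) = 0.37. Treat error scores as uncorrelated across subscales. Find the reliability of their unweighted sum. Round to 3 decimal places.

0.759

Var(M+F) = 21.3² + 14.4² + 2·[21.3·14.4·0.37] = 661.05 + 226.973 = 888.023.
Because errors are independent across components, Cov(Tᵢ,Tⱼ) = Cov(Xᵢ,Xⱼ); the off-diagonal part of the true-score variance is the same as above.
True-score variance = [21.3²·0.62 + 14.4²·0.80] + 226.973 = 447.176 + 226.973 = 674.149.
Reliability = 674.149 / 888.023 = 0.759.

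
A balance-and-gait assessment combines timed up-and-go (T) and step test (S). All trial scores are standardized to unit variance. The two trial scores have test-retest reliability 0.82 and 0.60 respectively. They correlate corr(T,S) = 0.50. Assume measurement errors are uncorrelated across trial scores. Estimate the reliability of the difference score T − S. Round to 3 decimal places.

0.420

Var(T−S) = 1 + 1 − 2·0.50 = 2 − 1 = 1.
With uncorrelated errors the cross-covariances are all true-score covariance, so they carry over unchanged; only the diagonal terms shrink to ρᵢσᵢ².
True-score variance = [0.82 + 0.60] − 1 = 1.42 − 1 = 0.42.
Reliability = 0.42 / 1 = 0.420.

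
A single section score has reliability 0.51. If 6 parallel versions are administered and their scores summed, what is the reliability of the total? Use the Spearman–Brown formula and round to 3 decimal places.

ρ_k = kρ / (1 + (k−1)ρ) = 6·0.51 / (1 + 5·0.51) = 3.060 / 3.550 = 0.862.

0.862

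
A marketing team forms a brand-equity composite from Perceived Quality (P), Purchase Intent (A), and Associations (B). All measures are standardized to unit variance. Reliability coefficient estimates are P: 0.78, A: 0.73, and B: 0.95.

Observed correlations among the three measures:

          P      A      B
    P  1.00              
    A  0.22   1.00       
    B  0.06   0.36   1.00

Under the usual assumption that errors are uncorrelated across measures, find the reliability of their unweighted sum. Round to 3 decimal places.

0.874

Var(P+A+B) = 3 + 2·[0.22 + 0.06 + 0.36] = 3 + 1.28 = 4.28.
Under uncorrelated errors the observed covariances equal the true-score covariances, so only the own-variance terms attenuate.
True-score variance = [0.78 + 0.73 + 0.95] + 1.28 = 2.46 + 1.28 = 3.74.
Reliability = 3.74 / 4.28 = 0.874.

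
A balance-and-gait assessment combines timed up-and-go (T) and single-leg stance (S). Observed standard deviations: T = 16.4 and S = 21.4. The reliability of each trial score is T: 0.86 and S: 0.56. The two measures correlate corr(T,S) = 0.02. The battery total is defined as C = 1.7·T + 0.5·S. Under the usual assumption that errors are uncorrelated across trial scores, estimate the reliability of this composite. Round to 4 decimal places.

0.8238

Var(C) = 1.7²·16.4² + 0.5²·21.4² + 2·[0.85·16.4·21.4·0.02] = 891.784 + 11.9326 = 903.717.
With uncorrelated errors the cross-covariances are all true-score covariance, so they carry over unchanged; only the diagonal terms shrink to ρᵢσᵢ².
True-score variance = [1.7²·16.4²·0.86 + 0.5²·21.4²·0.56] + 11.9326 = 732.588 + 11.9326 = 744.52.
Reliability = 744.52 / 903.717 = 0.8238.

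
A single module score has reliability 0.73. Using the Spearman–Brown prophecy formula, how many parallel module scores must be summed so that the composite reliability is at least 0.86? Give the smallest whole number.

3

k ≥ ρ*(1−ρ₁)/(ρ₁(1−ρ*)) = 0.86·0.27 / (0.73·0.14) = 2.272.
Smallest integer k = 3.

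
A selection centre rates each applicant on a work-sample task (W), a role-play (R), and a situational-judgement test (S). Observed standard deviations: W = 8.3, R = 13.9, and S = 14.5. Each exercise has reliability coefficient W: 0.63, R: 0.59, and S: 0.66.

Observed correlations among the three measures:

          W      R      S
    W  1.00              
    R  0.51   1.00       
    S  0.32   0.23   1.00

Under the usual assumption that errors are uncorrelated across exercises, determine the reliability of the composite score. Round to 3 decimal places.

Var(W+R+S) = 8.3² + 13.9² + 14.5² + 2·[8.3·13.9·0.51 + 8.3·14.5·0.32 + 13.9·14.5·0.23] = 472.35 + 287.414 = 759.764.
Under uncorrelated errors the observed covariances equal the true-score covariances, so only the own-variance terms attenuate.
True-score variance = [8.3²·0.63 + 13.9²·0.59 + 14.5²·0.66] + 287.414 = 296.16 + 287.414 = 583.574.
Reliability = 583.574 / 759.764 = 0.768.

0.768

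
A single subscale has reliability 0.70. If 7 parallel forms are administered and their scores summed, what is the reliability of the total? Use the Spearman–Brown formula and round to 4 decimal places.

ρ_k = kρ / (1 + (k−1)ρ) = 7·0.70 / (1 + 6·0.70) = 4.900 / 5.200 = 0.9423.

0.9423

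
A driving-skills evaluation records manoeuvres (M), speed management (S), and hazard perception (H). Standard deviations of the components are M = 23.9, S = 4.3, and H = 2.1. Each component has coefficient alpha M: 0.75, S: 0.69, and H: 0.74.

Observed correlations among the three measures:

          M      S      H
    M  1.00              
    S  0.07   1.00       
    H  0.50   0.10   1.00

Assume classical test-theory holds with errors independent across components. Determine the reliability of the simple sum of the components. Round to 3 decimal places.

0.773

Var(M+S+H) = 23.9² + 4.3² + 2.1² + 2·[23.9·4.3·0.07 + 23.9·2.1·0.50 + 4.3·2.1·0.10] = 594.11 + 66.3838 = 660.494.
Under uncorrelated errors the observed covariances equal the true-score covariances, so only the own-variance terms attenuate.
True-score variance = [23.9²·0.75 + 4.3²·0.69 + 2.1²·0.74] + 66.3838 = 444.429 + 66.3838 = 510.813.
Reliability = 510.813 / 660.494 = 0.773.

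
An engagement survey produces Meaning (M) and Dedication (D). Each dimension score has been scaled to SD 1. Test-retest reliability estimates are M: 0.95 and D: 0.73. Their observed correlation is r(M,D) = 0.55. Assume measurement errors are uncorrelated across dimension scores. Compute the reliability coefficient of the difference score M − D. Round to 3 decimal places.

Var(M−D) = 1 + 1 − 2·0.55 = 2 − 1.1 = 0.9.
With uncorrelated errors the cross-covariances are all true-score covariance, so they carry over unchanged; only the diagonal terms shrink to ρᵢσᵢ².
True-score variance = [0.95 + 0.73] − 1.1 = 1.68 − 1.1 = 0.58.
Reliability = 0.58 / 0.9 = 0.644.

0.644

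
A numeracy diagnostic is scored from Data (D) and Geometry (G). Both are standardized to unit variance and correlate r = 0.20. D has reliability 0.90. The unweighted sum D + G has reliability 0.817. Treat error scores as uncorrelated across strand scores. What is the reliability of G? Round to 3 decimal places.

0.661

Var(D+G) = 2 + 2·0.20 = 2.400.
True-score variance = ρ_D + ρ_G + 2·0.20, so 0.817 = (0.90 + ρ_G + 0.40) / 2.400.
ρ_G = 0.817·2.400 − 0.90 − 0.40 = 0.661.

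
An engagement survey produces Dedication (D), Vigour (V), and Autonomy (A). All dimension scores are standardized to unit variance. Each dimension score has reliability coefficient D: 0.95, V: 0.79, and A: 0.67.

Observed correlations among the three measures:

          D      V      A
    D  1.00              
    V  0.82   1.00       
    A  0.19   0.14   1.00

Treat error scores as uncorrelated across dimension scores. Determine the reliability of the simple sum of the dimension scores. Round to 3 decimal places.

0.889

Var(D+V+A) = 3 + 2·[0.82 + 0.19 + 0.14] = 3 + 2.3 = 5.3.
Because errors are independent across components, Cov(Tᵢ,Tⱼ) = Cov(Xᵢ,Xⱼ); the off-diagonal part of the true-score variance is the same as above.
True-score variance = [0.95 + 0.79 + 0.67] + 2.3 = 2.41 + 2.3 = 4.71.
Reliability = 4.71 / 5.3 = 0.889.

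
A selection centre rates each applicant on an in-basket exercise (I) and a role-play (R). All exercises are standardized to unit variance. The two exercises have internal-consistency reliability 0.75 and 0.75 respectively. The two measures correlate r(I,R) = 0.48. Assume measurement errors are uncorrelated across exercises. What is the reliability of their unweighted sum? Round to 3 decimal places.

Var(I+R) = 2 + 2·[0.48] = 2 + 0.96 = 2.96.
Under uncorrelated errors the observed covariances equal the true-score covariances, so only the own-variance terms attenuate.
True-score variance = [0.75 + 0.75] + 0.96 = 1.5 + 0.96 = 2.46.
Reliability = 2.46 / 2.96 = 0.831.

0.831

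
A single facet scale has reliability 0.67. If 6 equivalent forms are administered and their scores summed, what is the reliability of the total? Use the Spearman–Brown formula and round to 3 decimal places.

0.924

ρ_k = kρ / (1 + (k−1)ρ) = 6·0.67 / (1 + 5·0.67) = 4.020 / 4.350 = 0.924.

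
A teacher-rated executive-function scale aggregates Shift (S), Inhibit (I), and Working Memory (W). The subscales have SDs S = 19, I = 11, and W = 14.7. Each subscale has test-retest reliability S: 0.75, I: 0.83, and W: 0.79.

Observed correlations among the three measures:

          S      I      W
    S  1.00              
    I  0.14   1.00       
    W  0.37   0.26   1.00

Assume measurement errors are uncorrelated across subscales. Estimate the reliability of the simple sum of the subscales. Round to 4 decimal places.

Var(S+I+W) = 19² + 11² + 14.7² + 2·[19·11·0.14 + 19·14.7·0.37 + 11·14.7·0.26] = 698.09 + 349.286 = 1047.38.
With uncorrelated errors the cross-covariances are all true-score covariance, so they carry over unchanged; only the diagonal terms shrink to ρᵢσᵢ².
True-score variance = [19²·0.75 + 11²·0.83 + 14.7²·0.79] + 349.286 = 541.891 + 349.286 = 891.177.
Reliability = 891.177 / 1047.38 = 0.8509.

0.8509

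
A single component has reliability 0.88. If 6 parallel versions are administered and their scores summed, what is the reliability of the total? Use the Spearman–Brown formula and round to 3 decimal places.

ρ_k = kρ / (1 + (k−1)ρ) = 6·0.88 / (1 + 5·0.88) = 5.280 / 5.400 = 0.978.

0.978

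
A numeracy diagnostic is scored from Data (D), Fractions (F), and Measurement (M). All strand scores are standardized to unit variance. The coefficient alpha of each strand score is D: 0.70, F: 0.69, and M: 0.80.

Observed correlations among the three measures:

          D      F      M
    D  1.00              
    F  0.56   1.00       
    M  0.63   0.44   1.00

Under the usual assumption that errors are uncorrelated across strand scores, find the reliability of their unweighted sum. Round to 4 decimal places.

0.8706

Var(D+F+M) = 3 + 2·[0.56 + 0.63 + 0.44] = 3 + 3.26 = 6.26.
Because errors are independent across components, Cov(Tᵢ,Tⱼ) = Cov(Xᵢ,Xⱼ); the off-diagonal part of the true-score variance is the same as above.
True-score variance = [0.70 + 0.69 + 0.80] + 3.26 = 2.19 + 3.26 = 5.45.
Reliability = 5.45 / 6.26 = 0.8706.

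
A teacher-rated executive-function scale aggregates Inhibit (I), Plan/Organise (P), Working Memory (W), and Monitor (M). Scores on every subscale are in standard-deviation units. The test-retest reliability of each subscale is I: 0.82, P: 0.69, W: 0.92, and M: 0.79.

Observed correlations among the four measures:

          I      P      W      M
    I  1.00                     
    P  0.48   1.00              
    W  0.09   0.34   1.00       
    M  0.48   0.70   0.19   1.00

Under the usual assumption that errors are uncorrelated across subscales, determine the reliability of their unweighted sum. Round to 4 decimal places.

0.9089

Var(I+P+W+M) = 4 + 2·[0.48 + 0.09 + 0.48 + 0.34 + 0.70 + 0.19] = 4 + 4.56 = 8.56.
With uncorrelated errors the cross-covariances are all true-score covariance, so they carry over unchanged; only the diagonal terms shrink to ρᵢσᵢ².
True-score variance = [0.82 + 0.69 + 0.92 + 0.79] + 4.56 = 3.22 + 4.56 = 7.78.
Reliability = 7.78 / 8.56 = 0.9089.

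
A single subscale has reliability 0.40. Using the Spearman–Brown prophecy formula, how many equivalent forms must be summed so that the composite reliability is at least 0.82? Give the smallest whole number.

7

k ≥ ρ*(1−ρ₁)/(ρ₁(1−ρ*)) = 0.82·0.60 / (0.40·0.18) = 6.833.
Smallest integer k = 7.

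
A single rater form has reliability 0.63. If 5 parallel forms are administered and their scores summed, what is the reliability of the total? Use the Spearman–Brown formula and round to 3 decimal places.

0.895

ρ_k = kρ / (1 + (k−1)ρ) = 5·0.63 / (1 + 4·0.63) = 3.150 / 3.520 = 0.895.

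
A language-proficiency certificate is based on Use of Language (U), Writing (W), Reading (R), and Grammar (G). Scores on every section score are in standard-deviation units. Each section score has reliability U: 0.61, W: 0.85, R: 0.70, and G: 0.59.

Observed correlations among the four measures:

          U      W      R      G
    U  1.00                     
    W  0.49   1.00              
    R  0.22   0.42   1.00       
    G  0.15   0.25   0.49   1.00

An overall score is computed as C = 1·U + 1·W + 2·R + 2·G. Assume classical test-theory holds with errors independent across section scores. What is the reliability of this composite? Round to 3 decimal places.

Var(C) = 1 + 1 + 2² + 2² + 2·[0.49 + 2·0.22 + 2·0.15 + 2·0.42 + 2·0.25 + 4·0.49] = 10 + 9.06 = 19.06.
Under uncorrelated errors the observed covariances equal the true-score covariances, so only the own-variance terms attenuate.
True-score variance = [0.61 + 0.85 + 2²·0.70 + 2²·0.59] + 9.06 = 6.62 + 9.06 = 15.68.
Reliability = 15.68 / 19.06 = 0.823.

0.823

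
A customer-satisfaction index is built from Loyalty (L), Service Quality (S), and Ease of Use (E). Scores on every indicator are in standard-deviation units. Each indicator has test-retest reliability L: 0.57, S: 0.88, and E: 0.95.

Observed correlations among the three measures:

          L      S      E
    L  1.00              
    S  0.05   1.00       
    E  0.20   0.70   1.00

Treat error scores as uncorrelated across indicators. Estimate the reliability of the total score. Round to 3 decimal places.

Var(L+S+E) = 3 + 2·[0.05 + 0.20 + 0.70] = 3 + 1.9 = 4.9.
Because errors are independent across components, Cov(Tᵢ,Tⱼ) = Cov(Xᵢ,Xⱼ); the off-diagonal part of the true-score variance is the same as above.
True-score variance = [0.57 + 0.88 + 0.95] + 1.9 = 2.4 + 1.9 = 4.3.
Reliability = 4.3 / 4.9 = 0.878.

0.878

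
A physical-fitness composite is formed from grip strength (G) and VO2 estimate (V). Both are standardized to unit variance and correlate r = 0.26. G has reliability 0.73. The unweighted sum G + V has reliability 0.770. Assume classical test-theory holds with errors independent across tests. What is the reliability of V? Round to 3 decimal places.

0.690

Var(G+V) = 2 + 2·0.26 = 2.520.
True-score variance = ρ_G + ρ_V + 2·0.26, so 0.770 = (0.73 + ρ_V + 0.52) / 2.520.
ρ_V = 0.770·2.520 − 0.73 − 0.52 = 0.690.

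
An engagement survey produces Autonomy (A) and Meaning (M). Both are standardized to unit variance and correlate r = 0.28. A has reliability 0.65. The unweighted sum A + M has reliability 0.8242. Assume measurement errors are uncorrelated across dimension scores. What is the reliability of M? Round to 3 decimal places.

Var(A+M) = 2 + 2·0.28 = 2.560.
True-score variance = ρ_A + ρ_M + 2·0.28, so 0.8242 = (0.65 + ρ_M + 0.56) / 2.560.
ρ_M = 0.8242·2.560 − 0.65 − 0.56 = 0.900.

0.900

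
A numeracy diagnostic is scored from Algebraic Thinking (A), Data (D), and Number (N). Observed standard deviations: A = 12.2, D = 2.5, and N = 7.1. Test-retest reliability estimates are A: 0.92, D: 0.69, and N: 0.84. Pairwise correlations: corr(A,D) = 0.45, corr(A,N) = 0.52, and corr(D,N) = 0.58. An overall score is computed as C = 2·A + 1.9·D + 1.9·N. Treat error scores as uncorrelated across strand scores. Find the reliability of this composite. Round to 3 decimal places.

0.937

Var(C) = 2²·12.2² + 1.9²·2.5² + 1.9²·7.1² + 2·[3.8·12.2·2.5·0.45 + 3.8·12.2·7.1·0.52 + 3.61·2.5·7.1·0.58] = 799.903 + 520.962 = 1320.86.
With uncorrelated errors the cross-covariances are all true-score covariance, so they carry over unchanged; only the diagonal terms shrink to ρᵢσᵢ².
True-score variance = [2²·12.2²·0.92 + 1.9²·2.5²·0.69 + 1.9²·7.1²·0.84] + 520.962 = 716.163 + 520.962 = 1237.12.
Reliability = 1237.12 / 1320.86 = 0.937.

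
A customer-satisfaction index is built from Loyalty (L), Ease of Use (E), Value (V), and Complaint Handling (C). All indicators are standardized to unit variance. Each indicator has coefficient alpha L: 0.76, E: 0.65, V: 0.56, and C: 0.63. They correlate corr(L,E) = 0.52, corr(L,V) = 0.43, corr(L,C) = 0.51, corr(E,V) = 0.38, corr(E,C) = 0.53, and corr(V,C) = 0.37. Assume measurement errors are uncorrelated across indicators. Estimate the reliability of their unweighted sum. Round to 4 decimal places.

0.8523

Var(L+E+V+C) = 4 + 2·[0.52 + 0.43 + 0.51 + 0.38 + 0.53 + 0.37] = 4 + 5.48 = 9.48.
With uncorrelated errors the cross-covariances are all true-score covariance, so they carry over unchanged; only the diagonal terms shrink to ρᵢσᵢ².
True-score variance = [0.76 + 0.65 + 0.56 + 0.63] + 5.48 = 2.6 + 5.48 = 8.08.
Reliability = 8.08 / 9.48 = 0.8523.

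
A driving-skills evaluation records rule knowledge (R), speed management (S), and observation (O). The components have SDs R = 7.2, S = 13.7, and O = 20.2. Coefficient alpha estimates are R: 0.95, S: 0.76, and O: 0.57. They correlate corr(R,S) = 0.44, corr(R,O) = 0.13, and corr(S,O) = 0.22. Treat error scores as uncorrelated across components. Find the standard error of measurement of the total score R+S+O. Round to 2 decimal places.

14.94

Var(total) = 647.57 + 246.383 = 893.953.
True-score variance = 424.475 + 246.383 = 670.858, so reliability = 0.7504.
Error variance = 893.953 − 670.858 = 223.095; SEM = √223.095 = 14.94.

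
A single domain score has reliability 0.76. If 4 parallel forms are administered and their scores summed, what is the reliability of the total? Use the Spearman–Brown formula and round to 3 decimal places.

0.927

ρ_k = kρ / (1 + (k−1)ρ) = 4·0.76 / (1 + 3·0.76) = 3.040 / 3.280 = 0.927.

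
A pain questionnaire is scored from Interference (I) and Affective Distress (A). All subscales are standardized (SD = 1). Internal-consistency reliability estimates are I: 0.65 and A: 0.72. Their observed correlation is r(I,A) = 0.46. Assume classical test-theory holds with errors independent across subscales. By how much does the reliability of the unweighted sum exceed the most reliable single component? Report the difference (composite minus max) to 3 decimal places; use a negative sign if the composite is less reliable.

0.064

Var(sum) = 2 + 0.92 = 2.92; true-score variance = 1.37 + 0.92 = 2.29; composite reliability = 0.7842.
Max component reliability = 0.7200.
Difference = 0.7842 − 0.7200 = 0.064.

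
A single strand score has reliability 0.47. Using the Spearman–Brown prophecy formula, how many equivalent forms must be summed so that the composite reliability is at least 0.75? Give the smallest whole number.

k ≥ ρ*(1−ρ₁)/(ρ₁(1−ρ*)) = 0.75·0.53 / (0.47·0.25) = 3.383.
Smallest integer k = 4.

4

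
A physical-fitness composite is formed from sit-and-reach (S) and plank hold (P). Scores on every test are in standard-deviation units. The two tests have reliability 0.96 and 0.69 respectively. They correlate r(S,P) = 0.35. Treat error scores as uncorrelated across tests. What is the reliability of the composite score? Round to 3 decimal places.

Var(S+P) = 2 + 2·[0.35] = 2 + 0.7 = 2.7.
With uncorrelated errors the cross-covariances are all true-score covariance, so they carry over unchanged; only the diagonal terms shrink to ρᵢσᵢ².
True-score variance = [0.96 + 0.69] + 0.7 = 1.65 + 0.7 = 2.35.
Reliability = 2.35 / 2.7 = 0.870.

0.870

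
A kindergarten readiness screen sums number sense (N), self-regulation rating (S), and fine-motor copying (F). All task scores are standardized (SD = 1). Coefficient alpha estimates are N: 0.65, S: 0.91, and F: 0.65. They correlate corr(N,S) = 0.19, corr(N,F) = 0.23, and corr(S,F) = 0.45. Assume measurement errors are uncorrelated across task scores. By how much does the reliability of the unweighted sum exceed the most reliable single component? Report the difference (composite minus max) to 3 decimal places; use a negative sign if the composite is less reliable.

Var(sum) = 3 + 1.74 = 4.74; true-score variance = 2.21 + 1.74 = 3.95; composite reliability = 0.8333.
Max component reliability = 0.9100.
Difference = 0.8333 − 0.9100 = -0.077.

-0.077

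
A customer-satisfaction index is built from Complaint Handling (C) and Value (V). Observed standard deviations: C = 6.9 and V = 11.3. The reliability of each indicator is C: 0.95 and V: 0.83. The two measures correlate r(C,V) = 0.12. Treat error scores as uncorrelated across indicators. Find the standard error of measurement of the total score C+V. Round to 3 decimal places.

4.908

Var(total) = 175.3 + 18.7128 = 194.013.
True-score variance = 151.212 + 18.7128 = 169.925, so reliability = 0.8758.
Error variance = 194.013 − 169.925 = 24.0878; SEM = √24.0878 = 4.908.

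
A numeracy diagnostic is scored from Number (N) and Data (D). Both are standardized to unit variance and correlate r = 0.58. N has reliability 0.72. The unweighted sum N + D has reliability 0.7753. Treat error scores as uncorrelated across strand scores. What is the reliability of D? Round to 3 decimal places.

0.570

Var(N+D) = 2 + 2·0.58 = 3.160.
True-score variance = ρ_N + ρ_D + 2·0.58, so 0.7753 = (0.72 + ρ_D + 1.16) / 3.160.
ρ_D = 0.7753·3.160 − 0.72 − 1.16 = 0.570.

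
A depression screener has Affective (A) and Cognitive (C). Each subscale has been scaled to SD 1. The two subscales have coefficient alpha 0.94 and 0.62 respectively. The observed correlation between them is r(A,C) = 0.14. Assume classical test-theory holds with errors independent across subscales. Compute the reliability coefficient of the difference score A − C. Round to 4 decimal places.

0.7442

Var(A−C) = 1 + 1 − 2·0.14 = 2 − 0.28 = 1.72.
With uncorrelated errors the cross-covariances are all true-score covariance, so they carry over unchanged; only the diagonal terms shrink to ρᵢσᵢ².
True-score variance = [0.94 + 0.62] − 0.28 = 1.56 − 0.28 = 1.28.
Reliability = 1.28 / 1.72 = 0.7442.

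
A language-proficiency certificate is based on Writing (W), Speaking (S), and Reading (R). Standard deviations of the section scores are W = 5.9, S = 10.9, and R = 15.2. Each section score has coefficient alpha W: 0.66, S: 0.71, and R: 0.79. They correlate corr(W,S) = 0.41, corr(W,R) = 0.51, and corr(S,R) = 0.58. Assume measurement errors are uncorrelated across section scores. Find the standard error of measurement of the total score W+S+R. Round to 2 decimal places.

9.74

Var(total) = 384.66 + 336.397 = 721.057.
True-score variance = 289.851 + 336.397 = 626.248, so reliability = 0.8685.
Error variance = 721.057 − 626.248 = 94.8087; SEM = √94.8087 = 9.74.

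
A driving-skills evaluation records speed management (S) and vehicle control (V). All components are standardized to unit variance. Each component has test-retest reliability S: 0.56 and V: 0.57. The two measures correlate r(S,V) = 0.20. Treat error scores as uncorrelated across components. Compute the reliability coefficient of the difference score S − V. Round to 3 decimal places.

Var(S−V) = 1 + 1 − 2·0.20 = 2 − 0.4 = 1.6.
Under uncorrelated errors the observed covariances equal the true-score covariances, so only the own-variance terms attenuate.
True-score variance = [0.56 + 0.57] − 0.4 = 1.13 − 0.4 = 0.73.
Reliability = 0.73 / 1.6 = 0.456.

0.456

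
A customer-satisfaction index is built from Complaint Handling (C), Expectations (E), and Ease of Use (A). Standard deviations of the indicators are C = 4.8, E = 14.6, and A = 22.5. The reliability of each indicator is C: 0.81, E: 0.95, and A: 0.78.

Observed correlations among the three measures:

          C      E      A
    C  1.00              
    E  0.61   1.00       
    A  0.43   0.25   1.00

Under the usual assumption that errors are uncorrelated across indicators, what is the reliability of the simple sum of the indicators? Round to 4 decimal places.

Var(C+E+A) = 4.8² + 14.6² + 22.5² + 2·[4.8·14.6·0.61 + 4.8·22.5·0.43 + 14.6·22.5·0.25] = 742.45 + 342.628 = 1085.08.
With uncorrelated errors the cross-covariances are all true-score covariance, so they carry over unchanged; only the diagonal terms shrink to ρᵢσᵢ².
True-score variance = [4.8²·0.81 + 14.6²·0.95 + 22.5²·0.78] + 342.628 = 616.039 + 342.628 = 958.667.
Reliability = 958.667 / 1085.08 = 0.8835.

0.8835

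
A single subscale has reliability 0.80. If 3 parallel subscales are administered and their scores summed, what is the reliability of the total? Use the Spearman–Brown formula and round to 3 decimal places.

0.923

ρ_k = kρ / (1 + (k−1)ρ) = 3·0.80 / (1 + 2·0.80) = 2.400 / 2.600 = 0.923.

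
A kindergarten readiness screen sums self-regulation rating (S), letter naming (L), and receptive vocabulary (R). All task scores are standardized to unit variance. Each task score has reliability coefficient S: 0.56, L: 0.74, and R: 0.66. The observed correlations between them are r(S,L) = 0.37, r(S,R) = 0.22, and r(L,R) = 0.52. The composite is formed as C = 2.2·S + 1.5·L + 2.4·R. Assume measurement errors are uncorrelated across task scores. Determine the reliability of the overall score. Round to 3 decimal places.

Var(C) = 2.2² + 1.5² + 2.4² + 2·[3.3·0.37 + 5.28·0.22 + 3.6·0.52] = 12.85 + 8.5092 = 21.3592.
With uncorrelated errors the cross-covariances are all true-score covariance, so they carry over unchanged; only the diagonal terms shrink to ρᵢσᵢ².
True-score variance = [2.2²·0.56 + 1.5²·0.74 + 2.4²·0.66] + 8.5092 = 8.177 + 8.5092 = 16.6862.
Reliability = 16.6862 / 21.3592 = 0.781.

0.781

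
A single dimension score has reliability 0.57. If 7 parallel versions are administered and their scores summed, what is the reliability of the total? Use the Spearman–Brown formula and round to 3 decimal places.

0.903

ρ_k = kρ / (1 + (k−1)ρ) = 7·0.57 / (1 + 6·0.57) = 3.990 / 4.420 = 0.903.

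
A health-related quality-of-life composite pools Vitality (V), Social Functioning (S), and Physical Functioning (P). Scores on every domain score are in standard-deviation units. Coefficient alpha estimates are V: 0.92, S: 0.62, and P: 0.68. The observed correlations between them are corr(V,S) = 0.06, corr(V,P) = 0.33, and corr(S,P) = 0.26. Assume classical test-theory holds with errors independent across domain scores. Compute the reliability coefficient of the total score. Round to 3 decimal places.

Var(V+S+P) = 3 + 2·[0.06 + 0.33 + 0.26] = 3 + 1.3 = 4.3.
Because errors are independent across components, Cov(Tᵢ,Tⱼ) = Cov(Xᵢ,Xⱼ); the off-diagonal part of the true-score variance is the same as above.
True-score variance = [0.92 + 0.62 + 0.68] + 1.3 = 2.22 + 1.3 = 3.52.
Reliability = 3.52 / 4.3 = 0.819.

0.819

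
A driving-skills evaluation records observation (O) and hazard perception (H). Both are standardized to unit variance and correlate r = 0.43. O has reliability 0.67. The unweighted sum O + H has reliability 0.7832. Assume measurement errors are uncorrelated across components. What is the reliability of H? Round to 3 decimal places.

Var(O+H) = 2 + 2·0.43 = 2.860.
True-score variance = ρ_O + ρ_H + 2·0.43, so 0.7832 = (0.67 + ρ_H + 0.86) / 2.860.
ρ_H = 0.7832·2.860 − 0.67 − 0.86 = 0.710.

0.710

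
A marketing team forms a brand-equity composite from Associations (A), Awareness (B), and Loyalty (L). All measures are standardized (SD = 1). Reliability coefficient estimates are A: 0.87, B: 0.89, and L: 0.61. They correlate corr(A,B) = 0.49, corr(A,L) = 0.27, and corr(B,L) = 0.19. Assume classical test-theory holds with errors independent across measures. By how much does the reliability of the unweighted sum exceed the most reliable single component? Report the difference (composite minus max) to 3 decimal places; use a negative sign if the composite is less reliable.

-0.019

Var(sum) = 3 + 1.9 = 4.9; true-score variance = 2.37 + 1.9 = 4.27; composite reliability = 0.8714.
Max component reliability = 0.8900.
Difference = 0.8714 − 0.8900 = -0.019.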